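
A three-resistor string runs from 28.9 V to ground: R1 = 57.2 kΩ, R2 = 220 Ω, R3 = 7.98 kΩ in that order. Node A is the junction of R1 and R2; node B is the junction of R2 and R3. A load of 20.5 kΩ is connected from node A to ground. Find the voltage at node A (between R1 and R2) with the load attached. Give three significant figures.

V ≈ 2.68 V

Below node A the series string R2+R3 = 8200 Ω sits in parallel with the 20500 Ω load: 5857 Ω.
V_A = 28.9 × 5857/(57200 + 5857) = 2.68 V.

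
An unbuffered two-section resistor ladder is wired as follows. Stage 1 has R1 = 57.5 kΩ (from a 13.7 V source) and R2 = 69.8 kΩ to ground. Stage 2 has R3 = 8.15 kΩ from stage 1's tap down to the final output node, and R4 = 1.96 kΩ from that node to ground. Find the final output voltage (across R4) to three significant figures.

V_out ≈ 0.354 V

Stage 2 presents R3+R4 = 10.11 kΩ as a load on stage 1's tap.
Stage 1's lower leg becomes R2‖(R3+R4) = 8.831 kΩ, so V_mid = 13.7 × 8.831/66.33 = 1.824 V.
Stage 2 is itself unloaded: V_out = V_mid × R4/(R3+R4) = 1.824 × 1.96/10.11 = 0.354 V.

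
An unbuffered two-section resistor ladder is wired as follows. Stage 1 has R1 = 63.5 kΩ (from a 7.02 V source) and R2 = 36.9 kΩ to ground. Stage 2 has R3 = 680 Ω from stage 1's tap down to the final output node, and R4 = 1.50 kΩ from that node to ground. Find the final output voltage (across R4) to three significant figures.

Stage 2 presents R3+R4 = 2180 Ω as a load on stage 1's tap.
Stage 1's lower leg becomes R2‖(R3+R4) = 2058 Ω, so V_mid = 7.02 × 2058/65560 = 0.2204 V.
Stage 2 is itself unloaded: V_out = V_mid × R4/(R3+R4) = 0.2204 × 1500/2180 = 0.152 V.

V_out ≈ 0.152 V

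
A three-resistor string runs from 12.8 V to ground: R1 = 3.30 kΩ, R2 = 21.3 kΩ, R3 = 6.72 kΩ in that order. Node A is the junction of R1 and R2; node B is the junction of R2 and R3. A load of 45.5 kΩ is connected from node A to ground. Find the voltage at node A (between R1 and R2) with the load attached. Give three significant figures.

Below node A the series string R2+R3 = 28.02 kΩ sits in parallel with the 45.5 kΩ load: 17.34 kΩ.
V_A = 12.8 × 17.34/(3.30 + 17.34) = 10.8 V.

V ≈ 10.8 V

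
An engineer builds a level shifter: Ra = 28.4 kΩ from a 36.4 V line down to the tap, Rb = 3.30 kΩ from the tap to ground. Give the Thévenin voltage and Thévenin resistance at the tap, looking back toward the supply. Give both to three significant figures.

V_th is the open-circuit tap voltage: 36.4 × 3.30/(28.4 + 3.30) = 3.79 V.
With the supply zeroed, Ra and Rb appear in parallel from the tap: R_th = Ra‖Rb = (28.4 × 3.30)/31.70 = 2.96 kΩ.

V_th = 3.79 V, R_th = 2.96 kΩ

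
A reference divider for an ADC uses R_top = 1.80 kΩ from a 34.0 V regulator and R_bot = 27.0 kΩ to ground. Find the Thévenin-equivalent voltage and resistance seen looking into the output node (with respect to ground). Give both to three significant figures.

V_th = 31.9 V, R_th = 1.69 kΩ

V_th is the open-circuit tap voltage: 34.0 × 27.0/(1.80 + 27.0) = 31.9 V.
With the supply zeroed, R_top and R_bot appear in parallel from the tap: R_th = R_top‖R_bot = (1.80 × 27.0)/28.80 = 1.69 kΩ.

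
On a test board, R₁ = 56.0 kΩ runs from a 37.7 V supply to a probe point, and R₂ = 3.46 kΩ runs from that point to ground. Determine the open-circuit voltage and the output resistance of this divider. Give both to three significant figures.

V_th is the open-circuit tap voltage: 37.7 × 3.46/(56.0 + 3.46) = 2.19 V.
With the supply zeroed, R₁ and R₂ appear in parallel from the tap: R_th = R₁‖R₂ = (56.0 × 3.46)/59.46 = 3.26 kΩ.

V_th = 2.19 V, R_th = 3.26 kΩ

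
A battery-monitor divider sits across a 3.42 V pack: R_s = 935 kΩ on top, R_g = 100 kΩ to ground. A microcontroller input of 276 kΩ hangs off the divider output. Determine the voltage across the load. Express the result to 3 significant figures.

V_out ≈ 0.249 V

The load sits in parallel with R_g: R_g‖R_L = (100 × 276) / (100 + 276) = 73.40 kΩ.
V_out = 3.42 × 73.40 / (935 + 73.40) = 3.42 × 73.40/1008 = 0.249 V.
(Unloaded it would have been 0.330 V.)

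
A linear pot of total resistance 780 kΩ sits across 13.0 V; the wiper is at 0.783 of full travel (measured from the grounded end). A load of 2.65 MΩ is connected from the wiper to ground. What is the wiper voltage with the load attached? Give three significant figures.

The wiper splits the pot into (1−α)R = 169.3 kΩ above and αR = 610.7 kΩ below.
Lower section ‖ load = 496.3 kΩ.
V_wiper = 13.0 × 496.3/(169.3 + 496.3) = 9.69 V.

V ≈ 9.69 V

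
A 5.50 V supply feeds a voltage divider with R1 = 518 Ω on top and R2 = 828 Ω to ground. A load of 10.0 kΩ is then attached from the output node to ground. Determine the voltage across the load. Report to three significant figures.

V_out ≈ 3.28 V

The load sits in parallel with R2: R2‖R_L = (828 × 10000) / (828 + 10000) = 764.7 Ω.
V_out = 5.50 × 764.7 / (518 + 764.7) = 5.50 × 764.7/1283 = 3.28 V.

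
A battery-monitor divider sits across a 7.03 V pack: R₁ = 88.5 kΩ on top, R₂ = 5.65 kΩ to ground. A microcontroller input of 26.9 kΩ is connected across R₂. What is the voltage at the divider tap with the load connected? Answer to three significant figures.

The load sits in parallel with R₂: R₂‖R_L = (5.65 × 26.9) / (5.65 + 26.9) = 4.669 kΩ.
V_out = 7.03 × 4.669 / (88.5 + 4.669) = 7.03 × 4.669/93.17 = 0.352 V.

V_out ≈ 0.352 V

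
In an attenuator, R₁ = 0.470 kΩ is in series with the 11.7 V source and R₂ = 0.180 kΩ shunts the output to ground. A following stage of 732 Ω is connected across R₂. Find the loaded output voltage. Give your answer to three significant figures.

V_out ≈ 2.75 V

The load sits in parallel with R₂: R₂‖R_L = (180 × 732) / (180 + 732) = 144.5 Ω.
V_out = 11.7 × 144.5 / (470 + 144.5) = 11.7 × 144.5/614.5 = 2.75 V.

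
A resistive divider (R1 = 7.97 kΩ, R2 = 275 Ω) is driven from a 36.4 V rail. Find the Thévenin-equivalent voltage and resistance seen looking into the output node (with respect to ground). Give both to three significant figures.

V_th is the open-circuit tap voltage: 36.4 × 275/(7970 + 275) = 1.21 V.
With the supply zeroed, R1 and R2 appear in parallel from the tap: R_th = R1‖R2 = (7970 × 275)/8245 = 266 Ω.

V_th = 1.21 V, R_th = 266 Ω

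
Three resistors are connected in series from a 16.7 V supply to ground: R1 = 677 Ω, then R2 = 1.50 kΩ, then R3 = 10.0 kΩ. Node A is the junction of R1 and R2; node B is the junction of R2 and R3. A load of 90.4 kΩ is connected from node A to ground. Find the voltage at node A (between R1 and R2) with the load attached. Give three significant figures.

V ≈ 15.7 V

Below node A the series string R2+R3 = 11500 Ω sits in parallel with the 90400 Ω load: 10200 Ω.
V_A = 16.7 × 10200/(677 + 10200) = 15.7 V.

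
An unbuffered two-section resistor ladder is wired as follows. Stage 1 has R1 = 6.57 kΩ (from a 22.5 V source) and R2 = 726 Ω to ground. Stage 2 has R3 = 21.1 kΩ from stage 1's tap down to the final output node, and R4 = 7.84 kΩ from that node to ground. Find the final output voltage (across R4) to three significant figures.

V_out ≈ 0.593 V

Stage 2 presents R3+R4 = 28940 Ω as a load on stage 1's tap.
Stage 1's lower leg becomes R2‖(R3+R4) = 708.2 Ω, so V_mid = 22.5 × 708.2/7278 = 2.189 V.
Stage 2 is itself unloaded: V_out = V_mid × R4/(R3+R4) = 2.189 × 7840/28940 = 0.593 V.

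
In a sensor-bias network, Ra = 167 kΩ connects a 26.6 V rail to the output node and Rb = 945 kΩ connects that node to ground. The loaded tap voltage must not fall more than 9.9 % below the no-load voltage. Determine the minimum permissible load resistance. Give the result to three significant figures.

R_L(min) ≈ 1.29 MΩ

Output resistance R_th = Ra‖Rb = (167 × 945)/1112 = 141.9 kΩ.
The fractional drop is R_th/(R_th + R_L); requiring this ≤ 0.0990 gives R_L ≥ R_th(1/0.0990 − 1) = 141.9 × 9.101 = 1.29 MΩ.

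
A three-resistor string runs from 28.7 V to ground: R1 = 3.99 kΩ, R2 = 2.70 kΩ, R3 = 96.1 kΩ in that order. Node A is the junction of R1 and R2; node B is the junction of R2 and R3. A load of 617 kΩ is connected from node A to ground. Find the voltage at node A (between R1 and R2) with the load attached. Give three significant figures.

Below node A the series string R2+R3 = 98.80 kΩ sits in parallel with the 617 kΩ load: 85.16 kΩ.
V_A = 28.7 × 85.16/(3.99 + 85.16) = 27.4 V.

V ≈ 27.4 V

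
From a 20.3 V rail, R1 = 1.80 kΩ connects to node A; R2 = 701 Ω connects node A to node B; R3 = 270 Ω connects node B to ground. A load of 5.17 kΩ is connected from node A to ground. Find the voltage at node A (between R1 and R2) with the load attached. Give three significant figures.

V ≈ 6.34 V

Below node A the series string R2+R3 = 971.0 Ω sits in parallel with the 5170 Ω load: 817.5 Ω.
V_A = 20.3 × 817.5/(1800 + 817.5) = 6.34 V.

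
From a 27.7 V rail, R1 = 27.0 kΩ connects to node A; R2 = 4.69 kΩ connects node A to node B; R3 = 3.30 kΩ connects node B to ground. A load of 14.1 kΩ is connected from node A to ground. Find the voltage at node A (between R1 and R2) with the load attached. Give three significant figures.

V ≈ 4.40 V

Below node A the series string R2+R3 = 7.990 kΩ sits in parallel with the 14.1 kΩ load: 5.100 kΩ.
V_A = 27.7 × 5.100/(27.0 + 5.100) = 4.40 V.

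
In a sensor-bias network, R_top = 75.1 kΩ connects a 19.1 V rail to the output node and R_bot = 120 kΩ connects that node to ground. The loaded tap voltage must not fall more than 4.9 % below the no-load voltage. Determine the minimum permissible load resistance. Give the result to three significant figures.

R_L(min) ≈ 896 kΩ

Output resistance R_th = R_top‖R_bot = (75.1 × 120)/195.1 = 46.19 kΩ.
The fractional drop is R_th/(R_th + R_L); requiring this ≤ 0.0490 gives R_L ≥ R_th(1/0.0490 − 1) = 46.19 × 19.41 = 896 kΩ.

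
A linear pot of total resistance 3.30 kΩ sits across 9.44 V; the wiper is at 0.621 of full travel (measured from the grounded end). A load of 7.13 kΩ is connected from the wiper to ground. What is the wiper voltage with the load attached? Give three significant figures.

V ≈ 5.29 V

The wiper splits the pot into (1−α)R = 1.251 kΩ above and αR = 2.049 kΩ below.
Lower section ‖ load = 1.592 kΩ.
V_wiper = 9.44 × 1.592/(1.251 + 1.592) = 5.29 V.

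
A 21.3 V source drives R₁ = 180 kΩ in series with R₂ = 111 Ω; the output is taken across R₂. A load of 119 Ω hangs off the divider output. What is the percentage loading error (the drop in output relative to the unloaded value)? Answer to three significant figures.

Unloaded V = 21.3 × 111/180100 = 0.01313 V.
Loaded: R₂‖R_L = 57.43 Ω, giving V = 21.3 × 57.43/180100 = 0.006794 V.
Drop = (0.01313 − 0.006794) / 0.01313 = 48.2 %.

48.2 %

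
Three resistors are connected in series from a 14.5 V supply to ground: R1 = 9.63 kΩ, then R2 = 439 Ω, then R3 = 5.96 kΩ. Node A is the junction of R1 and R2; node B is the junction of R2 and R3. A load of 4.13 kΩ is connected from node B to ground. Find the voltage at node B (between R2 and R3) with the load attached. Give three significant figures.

At node B, R3 is in parallel with the load: R3‖R_L = 2440 Ω.
Below node A the resistance is R2 + (R3‖R_L) = 2879 Ω, so V_A = 14.5 × 2879/12510 = 3.337 V.
Then V_B = V_A × (R3‖R_L)/(R2 + R3‖R_L) = 3.337 × 2440/2879 = 2.83 V.

V ≈ 2.83 V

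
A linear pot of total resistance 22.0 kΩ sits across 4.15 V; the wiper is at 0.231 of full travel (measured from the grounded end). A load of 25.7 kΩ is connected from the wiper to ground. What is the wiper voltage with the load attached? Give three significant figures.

V ≈ 0.832 V

The wiper splits the pot into (1−α)R = 16.92 kΩ above and αR = 5.082 kΩ below.
Lower section ‖ load = 4.243 kΩ.
V_wiper = 4.15 × 4.243/(16.92 + 4.243) = 0.832 V.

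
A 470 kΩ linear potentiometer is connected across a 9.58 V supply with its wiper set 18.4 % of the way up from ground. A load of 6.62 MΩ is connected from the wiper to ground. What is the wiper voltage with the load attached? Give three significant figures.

V ≈ 1.74 V

The wiper splits the pot into (1−α)R = 383.5 kΩ above and αR = 86.48 kΩ below.
Lower section ‖ load = 85.36 kΩ.
V_wiper = 9.58 × 85.36/(383.5 + 85.36) = 1.74 V.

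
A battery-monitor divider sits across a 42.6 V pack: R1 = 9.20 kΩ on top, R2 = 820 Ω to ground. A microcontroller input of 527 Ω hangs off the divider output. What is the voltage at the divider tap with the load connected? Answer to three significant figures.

The load sits in parallel with R2: R2‖R_L = (820 × 527) / (820 + 527) = 320.8 Ω.
V_out = 42.6 × 320.8 / (9200 + 320.8) = 42.6 × 320.8/9521 = 1.44 V.
(Unloaded it would have been 3.49 V.)

V_out ≈ 1.44 V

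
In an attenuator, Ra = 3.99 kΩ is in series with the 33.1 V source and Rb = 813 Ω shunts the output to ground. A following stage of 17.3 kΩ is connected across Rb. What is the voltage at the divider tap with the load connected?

The load sits in parallel with Rb: Rb‖R_L = (813 × 17300) / (813 + 17300) = 776.5 Ω.
V_out = 33.1 × 776.5 / (3990 + 776.5) = 33.1 × 776.5/4767 = 5.39 V.

V_out ≈ 5.39 V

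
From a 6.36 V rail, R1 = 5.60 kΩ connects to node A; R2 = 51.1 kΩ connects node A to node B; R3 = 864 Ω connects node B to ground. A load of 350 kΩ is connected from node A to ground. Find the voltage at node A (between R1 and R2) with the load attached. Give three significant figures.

Below node A the series string R2+R3 = 51960 Ω sits in parallel with the 350000 Ω load: 45250 Ω.
V_A = 6.36 × 45250/(5600 + 45250) = 5.66 V.

V ≈ 5.66 V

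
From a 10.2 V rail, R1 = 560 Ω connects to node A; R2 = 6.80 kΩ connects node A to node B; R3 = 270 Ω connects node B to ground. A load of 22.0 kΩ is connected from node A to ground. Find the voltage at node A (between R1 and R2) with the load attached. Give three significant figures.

V ≈ 9.23 V

Below node A the series string R2+R3 = 7070 Ω sits in parallel with the 22000 Ω load: 5351 Ω.
V_A = 10.2 × 5351/(560 + 5351) = 9.23 V.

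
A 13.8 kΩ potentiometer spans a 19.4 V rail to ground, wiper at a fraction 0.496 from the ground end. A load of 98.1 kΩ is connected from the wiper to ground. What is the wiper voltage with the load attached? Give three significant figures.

V ≈ 9.30 V

The wiper splits the pot into (1−α)R = 6.955 kΩ above and αR = 6.845 kΩ below.
Lower section ‖ load = 6.398 kΩ.
V_wiper = 19.4 × 6.398/(6.955 + 6.398) = 9.30 V.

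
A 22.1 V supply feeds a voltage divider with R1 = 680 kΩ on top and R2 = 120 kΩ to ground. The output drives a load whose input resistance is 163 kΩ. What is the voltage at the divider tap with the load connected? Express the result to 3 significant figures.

V_out ≈ 2.04 V

The load sits in parallel with R2: R2‖R_L = (120 × 163) / (120 + 163) = 69.12 kΩ.
V_out = 22.1 × 69.12 / (680 + 69.12) = 22.1 × 69.12/749.1 = 2.04 V.
(Unloaded it would have been 3.31 V.)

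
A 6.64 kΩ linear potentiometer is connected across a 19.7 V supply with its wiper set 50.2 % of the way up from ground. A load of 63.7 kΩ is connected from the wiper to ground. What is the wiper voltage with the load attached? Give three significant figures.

The wiper splits the pot into (1−α)R = 3.307 kΩ above and αR = 3.333 kΩ below.
Lower section ‖ load = 3.168 kΩ.
V_wiper = 19.7 × 3.168/(3.307 + 3.168) = 9.64 V.

V ≈ 9.64 V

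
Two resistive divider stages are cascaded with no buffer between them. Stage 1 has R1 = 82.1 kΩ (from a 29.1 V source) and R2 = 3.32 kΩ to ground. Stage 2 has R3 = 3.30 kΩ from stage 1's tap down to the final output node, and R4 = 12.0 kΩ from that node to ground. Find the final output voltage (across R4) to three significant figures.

Stage 2 presents R3+R4 = 15.30 kΩ as a load on stage 1's tap.
Stage 1's lower leg becomes R2‖(R3+R4) = 2.728 kΩ, so V_mid = 29.1 × 2.728/84.83 = 0.9358 V.
Stage 2 is itself unloaded: V_out = V_mid × R4/(R3+R4) = 0.9358 × 12.0/15.30 = 0.734 V.

V_out ≈ 0.734 V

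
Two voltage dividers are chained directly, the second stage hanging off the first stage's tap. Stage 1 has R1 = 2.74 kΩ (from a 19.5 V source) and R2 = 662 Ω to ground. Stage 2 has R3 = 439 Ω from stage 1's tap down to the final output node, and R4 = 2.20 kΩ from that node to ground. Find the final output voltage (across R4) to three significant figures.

Stage 2 presents R3+R4 = 2639 Ω as a load on stage 1's tap.
Stage 1's lower leg becomes R2‖(R3+R4) = 529.2 Ω, so V_mid = 19.5 × 529.2/3269 = 3.157 V.
Stage 2 is itself unloaded: V_out = V_mid × R4/(R3+R4) = 3.157 × 2200/2639 = 2.63 V.

V_out ≈ 2.63 V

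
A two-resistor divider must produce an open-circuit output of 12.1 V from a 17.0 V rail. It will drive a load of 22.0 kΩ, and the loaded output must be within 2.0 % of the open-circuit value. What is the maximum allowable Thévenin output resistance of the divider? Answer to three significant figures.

R_th ≤ 449 Ω

Loading drop = R_th/(R_th + R_L) ≤ 0.0200, so R_th ≤ R_L · ε/(1−ε) = 22.0 kΩ × 0.0200/0.9800 = 449 Ω.
(Any R1, R2 with R2/(R1+R2) = 0.712 and R1‖R2 ≤ 449 Ω will meet the spec.)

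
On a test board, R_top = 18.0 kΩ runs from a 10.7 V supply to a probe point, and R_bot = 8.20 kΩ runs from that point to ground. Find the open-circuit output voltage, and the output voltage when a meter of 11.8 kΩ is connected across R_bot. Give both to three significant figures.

Unloaded: 3.35 V; loaded: 2.27 V

Open-circuit: V = 10.7 × 8.20/(18.0 + 8.20) = 3.35 V.
With the load, R_bot becomes R_bot‖R_L = 4.838 kΩ, so V = 10.7 × 4.838/22.84 = 2.27 V.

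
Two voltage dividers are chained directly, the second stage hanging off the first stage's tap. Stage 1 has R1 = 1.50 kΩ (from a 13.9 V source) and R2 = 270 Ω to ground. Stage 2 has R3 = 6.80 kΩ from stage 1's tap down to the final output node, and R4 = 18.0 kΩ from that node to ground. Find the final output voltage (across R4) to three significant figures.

Stage 2 presents R3+R4 = 24800 Ω as a load on stage 1's tap.
Stage 1's lower leg becomes R2‖(R3+R4) = 267.1 Ω, so V_mid = 13.9 × 267.1/1767 = 2.101 V.
Stage 2 is itself unloaded: V_out = V_mid × R4/(R3+R4) = 2.101 × 18000/24800 = 1.52 V.

V_out ≈ 1.52 V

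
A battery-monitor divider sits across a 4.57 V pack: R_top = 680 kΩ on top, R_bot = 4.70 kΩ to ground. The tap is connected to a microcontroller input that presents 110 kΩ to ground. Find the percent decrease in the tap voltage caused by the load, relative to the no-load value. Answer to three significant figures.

The divider's output (Thévenin) resistance is R_top‖R_bot = 4.668 kΩ.
Fractional drop under load = R_th/(R_th + R_L) = 4.668 / (4.668 + 110) = 0.04071.
So the output falls by 4.07 %.

4.07 %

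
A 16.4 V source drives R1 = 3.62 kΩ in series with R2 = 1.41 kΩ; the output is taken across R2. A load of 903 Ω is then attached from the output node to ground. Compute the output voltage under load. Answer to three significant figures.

V_out ≈ 2.16 V

The load sits in parallel with R2: R2‖R_L = (1410 × 903) / (1410 + 903) = 550.5 Ω.
V_out = 16.4 × 550.5 / (3620 + 550.5) = 16.4 × 550.5/4170 = 2.16 V.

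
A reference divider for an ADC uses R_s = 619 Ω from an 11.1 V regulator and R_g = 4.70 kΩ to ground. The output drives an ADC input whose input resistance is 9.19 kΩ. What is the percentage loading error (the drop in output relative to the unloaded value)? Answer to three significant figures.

The divider's output (Thévenin) resistance is R_s‖R_g = 547.0 Ω.
Fractional drop under load = R_th/(R_th + R_L) = 547.0 / (547.0 + 9190) = 0.05617.
So the output falls by 5.62 %.

5.62 %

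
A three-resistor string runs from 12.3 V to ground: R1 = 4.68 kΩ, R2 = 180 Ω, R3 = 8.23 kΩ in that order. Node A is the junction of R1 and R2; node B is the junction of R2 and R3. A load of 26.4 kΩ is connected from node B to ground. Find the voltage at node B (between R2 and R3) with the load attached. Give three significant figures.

At node B, R3 is in parallel with the load: R3‖R_L = 6274 Ω.
Below node A the resistance is R2 + (R3‖R_L) = 6454 Ω, so V_A = 12.3 × 6454/11130 = 7.130 V.
Then V_B = V_A × (R3‖R_L)/(R2 + R3‖R_L) = 7.130 × 6274/6454 = 6.93 V.

V ≈ 6.93 V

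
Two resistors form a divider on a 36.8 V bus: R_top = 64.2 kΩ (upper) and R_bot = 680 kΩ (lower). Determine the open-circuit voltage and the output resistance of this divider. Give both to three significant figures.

V_th is the open-circuit tap voltage: 36.8 × 680/(64.2 + 680) = 33.6 V.
With the supply zeroed, R_top and R_bot appear in parallel from the tap: R_th = R_top‖R_bot = (64.2 × 680)/744.2 = 58.7 kΩ.

V_th = 33.6 V, R_th = 58.7 kΩ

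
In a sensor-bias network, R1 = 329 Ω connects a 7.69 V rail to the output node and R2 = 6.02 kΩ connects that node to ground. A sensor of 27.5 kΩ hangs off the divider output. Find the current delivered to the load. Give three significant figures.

R2‖R_L = 4939 Ω; V_out = 7.69 × 4939/5268 = 7.210 V.
I_L = V_out / R_L = 7.210 / 27.5 kΩ = 0.262 mA.

I_L ≈ 0.262 mA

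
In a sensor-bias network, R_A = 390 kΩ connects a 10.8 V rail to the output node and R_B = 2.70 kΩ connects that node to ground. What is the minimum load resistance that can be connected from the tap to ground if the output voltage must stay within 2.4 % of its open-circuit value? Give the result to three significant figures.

Output resistance R_th = R_A‖R_B = (390 × 2.70)/392.7 = 2.681 kΩ.
The fractional drop is R_th/(R_th + R_L); requiring this ≤ 0.0240 gives R_L ≥ R_th(1/0.0240 − 1) = 2.681 × 40.67 = 109 kΩ.

R_L(min) ≈ 109 kΩ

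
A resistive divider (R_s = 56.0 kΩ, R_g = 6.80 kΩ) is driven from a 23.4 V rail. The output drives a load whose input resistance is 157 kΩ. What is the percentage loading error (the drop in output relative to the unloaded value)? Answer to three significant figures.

3.72 %

The divider's output (Thévenin) resistance is R_s‖R_g = 6.064 kΩ.
Fractional drop under load = R_th/(R_th + R_L) = 6.064 / (6.064 + 157) = 0.03719.
So the output falls by 3.72 %.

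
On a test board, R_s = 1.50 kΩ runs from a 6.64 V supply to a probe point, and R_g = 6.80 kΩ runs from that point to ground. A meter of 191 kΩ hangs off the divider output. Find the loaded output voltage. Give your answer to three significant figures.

The load sits in parallel with R_g: R_g‖R_L = (6.80 × 191) / (6.80 + 191) = 6.566 kΩ.
V_out = 6.64 × 6.566 / (1.50 + 6.566) = 6.64 × 6.566/8.066 = 5.41 V.
(Unloaded it would have been 5.44 V.)

V_out ≈ 5.41 V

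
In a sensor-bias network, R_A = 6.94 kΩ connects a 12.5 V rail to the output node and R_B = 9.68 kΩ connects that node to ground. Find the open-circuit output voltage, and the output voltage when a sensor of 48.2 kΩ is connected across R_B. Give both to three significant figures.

Open-circuit: V = 12.5 × 9.68/(6.94 + 9.68) = 7.28 V.
With the load, R_B becomes R_B‖R_L = 8.061 kΩ, so V = 12.5 × 8.061/15.00 = 6.72 V.

Unloaded: 7.28 V; loaded: 6.72 V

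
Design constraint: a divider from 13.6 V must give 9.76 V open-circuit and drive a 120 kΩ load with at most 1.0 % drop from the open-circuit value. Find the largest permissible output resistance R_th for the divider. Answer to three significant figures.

R_th ≤ 1.21 kΩ

Loading drop = R_th/(R_th + R_L) ≤ 0.0100, so R_th ≤ R_L · ε/(1−ε) = 120 kΩ × 0.0100/0.9900 = 1.21 kΩ.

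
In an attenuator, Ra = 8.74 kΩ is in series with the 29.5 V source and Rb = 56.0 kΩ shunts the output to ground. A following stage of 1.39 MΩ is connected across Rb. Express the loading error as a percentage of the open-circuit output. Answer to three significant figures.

The divider's output (Thévenin) resistance is Ra‖Rb = 7.560 kΩ.
Fractional drop under load = R_th/(R_th + R_L) = 7.560 / (7.560 + 1390) = 0.005409.
So the output falls by 0.541 %.

0.541 %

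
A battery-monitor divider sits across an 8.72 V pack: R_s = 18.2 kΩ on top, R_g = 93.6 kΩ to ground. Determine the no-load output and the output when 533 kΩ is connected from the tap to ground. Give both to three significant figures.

Open-circuit: V = 8.72 × 93.6/(18.2 + 93.6) = 7.30 V.
With the load, R_g becomes R_g‖R_L = 79.62 kΩ, so V = 8.72 × 79.62/97.82 = 7.10 V.

Unloaded: 7.30 V; loaded: 7.10 V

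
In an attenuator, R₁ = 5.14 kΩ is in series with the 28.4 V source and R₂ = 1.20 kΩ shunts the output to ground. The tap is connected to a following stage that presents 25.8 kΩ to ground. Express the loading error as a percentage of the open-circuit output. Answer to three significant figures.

3.63 %

The divider's output (Thévenin) resistance is R₁‖R₂ = 0.9729 kΩ.
Fractional drop under load = R_th/(R_th + R_L) = 0.9729 / (0.9729 + 25.8) = 0.03634.
So the output falls by 3.63 %.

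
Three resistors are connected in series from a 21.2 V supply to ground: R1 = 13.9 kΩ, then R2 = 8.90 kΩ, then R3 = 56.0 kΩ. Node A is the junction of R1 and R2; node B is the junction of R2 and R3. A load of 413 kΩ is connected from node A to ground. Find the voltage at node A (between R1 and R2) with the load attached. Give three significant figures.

Below node A the series string R2+R3 = 64.90 kΩ sits in parallel with the 413 kΩ load: 56.09 kΩ.
V_A = 21.2 × 56.09/(13.9 + 56.09) = 17.0 V.

V ≈ 17.0 V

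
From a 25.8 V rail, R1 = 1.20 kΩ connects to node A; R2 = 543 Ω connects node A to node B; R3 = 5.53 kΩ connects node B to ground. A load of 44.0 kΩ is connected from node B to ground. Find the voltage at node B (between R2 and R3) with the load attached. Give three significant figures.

At node B, R3 is in parallel with the load: R3‖R_L = 4913 Ω.
Below node A the resistance is R2 + (R3‖R_L) = 5456 Ω, so V_A = 25.8 × 5456/6656 = 21.15 V.
Then V_B = V_A × (R3‖R_L)/(R2 + R3‖R_L) = 21.15 × 4913/5456 = 19.0 V.

V ≈ 19.0 V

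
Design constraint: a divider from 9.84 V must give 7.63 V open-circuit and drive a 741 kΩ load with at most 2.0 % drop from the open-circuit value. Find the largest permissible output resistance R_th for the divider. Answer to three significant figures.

Loading drop = R_th/(R_th + R_L) ≤ 0.0200, so R_th ≤ R_L · ε/(1−ε) = 741 kΩ × 0.0200/0.9800 = 15.1 kΩ.
(Any R1, R2 with R2/(R1+R2) = 0.775 and R1‖R2 ≤ 15.1 kΩ will meet the spec.)

R_th ≤ 15.1 kΩ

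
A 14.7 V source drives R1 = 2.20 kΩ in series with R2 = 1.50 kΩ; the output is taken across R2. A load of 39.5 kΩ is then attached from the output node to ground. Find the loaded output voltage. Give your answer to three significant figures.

V_out ≈ 5.83 V

The load sits in parallel with R2: R2‖R_L = (1.50 × 39.5) / (1.50 + 39.5) = 1.445 kΩ.
V_out = 14.7 × 1.445 / (2.20 + 1.445) = 14.7 × 1.445/3.645 = 5.83 V.
(Unloaded it would have been 5.96 V.)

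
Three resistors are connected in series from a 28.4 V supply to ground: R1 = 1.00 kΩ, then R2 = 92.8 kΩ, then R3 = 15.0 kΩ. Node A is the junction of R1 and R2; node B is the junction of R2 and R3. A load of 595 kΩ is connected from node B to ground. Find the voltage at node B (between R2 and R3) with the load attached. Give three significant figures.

At node B, R3 is in parallel with the load: R3‖R_L = 14.63 kΩ.
Below node A the resistance is R2 + (R3‖R_L) = 107.4 kΩ, so V_A = 28.4 × 107.4/108.4 = 28.14 V.
Then V_B = V_A × (R3‖R_L)/(R2 + R3‖R_L) = 28.14 × 14.63/107.4 = 3.83 V.

V ≈ 3.83 V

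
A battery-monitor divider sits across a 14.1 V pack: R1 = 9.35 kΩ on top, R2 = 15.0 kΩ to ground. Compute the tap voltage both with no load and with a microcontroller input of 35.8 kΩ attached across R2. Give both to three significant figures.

Unloaded: 8.69 V; loaded: 7.48 V

Open-circuit: V = 14.1 × 15.0/(9.35 + 15.0) = 8.69 V.
With the load, R2 becomes R2‖R_L = 10.57 kΩ, so V = 14.1 × 10.57/19.92 = 7.48 V.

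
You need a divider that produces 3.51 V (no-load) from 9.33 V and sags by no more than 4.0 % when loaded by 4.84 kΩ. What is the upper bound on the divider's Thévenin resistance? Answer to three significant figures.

Loading drop = R_th/(R_th + R_L) ≤ 0.0400, so R_th ≤ R_L · ε/(1−ε) = 4.84 kΩ × 0.0400/0.9600 = 202 Ω.
(Any R1, R2 with R2/(R1+R2) = 0.376 and R1‖R2 ≤ 202 Ω will meet the spec.)

R_th ≤ 202 Ω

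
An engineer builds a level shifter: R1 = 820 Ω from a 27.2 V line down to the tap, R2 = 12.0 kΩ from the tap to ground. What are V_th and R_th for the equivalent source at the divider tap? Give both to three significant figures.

V_th is the open-circuit tap voltage: 27.2 × 12000/(820 + 12000) = 25.5 V.
With the supply zeroed, R1 and R2 appear in parallel from the tap: R_th = R1‖R2 = (820 × 12000)/12820 = 768 Ω.

V_th = 25.5 V, R_th = 768 Ω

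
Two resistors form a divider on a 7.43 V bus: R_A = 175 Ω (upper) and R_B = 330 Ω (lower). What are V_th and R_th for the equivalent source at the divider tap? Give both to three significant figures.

V_th = 4.86 V, R_th = 114 Ω

V_th is the open-circuit tap voltage: 7.43 × 330/(175 + 330) = 4.86 V.
With the supply zeroed, R_A and R_B appear in parallel from the tap: R_th = R_A‖R_B = (175 × 330)/505.0 = 114 Ω.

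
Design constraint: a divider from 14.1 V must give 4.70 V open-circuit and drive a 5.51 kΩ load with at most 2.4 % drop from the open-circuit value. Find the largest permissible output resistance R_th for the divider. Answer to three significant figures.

Loading drop = R_th/(R_th + R_L) ≤ 0.0240, so R_th ≤ R_L · ε/(1−ε) = 5.51 kΩ × 0.0240/0.9760 = 135 Ω.

R_th ≤ 135 Ω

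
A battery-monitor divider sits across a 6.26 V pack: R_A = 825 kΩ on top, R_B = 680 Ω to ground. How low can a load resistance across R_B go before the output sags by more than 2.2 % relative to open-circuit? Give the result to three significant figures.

Output resistance R_th = R_A‖R_B = (825000 × 680)/825700 = 679.4 Ω.
The fractional drop is R_th/(R_th + R_L); requiring this ≤ 0.0220 gives R_L ≥ R_th(1/0.0220 − 1) = 679.4 × 44.45 = 30.2 kΩ.

R_L(min) ≈ 30.2 kΩ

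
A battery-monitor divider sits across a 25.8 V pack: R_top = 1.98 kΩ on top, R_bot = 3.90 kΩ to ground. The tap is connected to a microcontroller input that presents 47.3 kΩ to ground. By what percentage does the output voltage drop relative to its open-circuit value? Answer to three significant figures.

The divider's output (Thévenin) resistance is R_top‖R_bot = 1.313 kΩ.
Fractional drop under load = R_th/(R_th + R_L) = 1.313 / (1.313 + 47.3) = 0.02701.
So the output falls by 2.70 %.

2.70 %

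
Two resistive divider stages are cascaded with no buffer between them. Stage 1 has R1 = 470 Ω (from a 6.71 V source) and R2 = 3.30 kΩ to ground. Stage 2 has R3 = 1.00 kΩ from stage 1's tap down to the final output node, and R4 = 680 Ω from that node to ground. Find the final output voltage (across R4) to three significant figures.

Stage 2 presents R3+R4 = 1680 Ω as a load on stage 1's tap.
Stage 1's lower leg becomes R2‖(R3+R4) = 1113 Ω, so V_mid = 6.71 × 1113/1583 = 4.718 V.
Stage 2 is itself unloaded: V_out = V_mid × R4/(R3+R4) = 4.718 × 680/1680 = 1.91 V.

V_out ≈ 1.91 V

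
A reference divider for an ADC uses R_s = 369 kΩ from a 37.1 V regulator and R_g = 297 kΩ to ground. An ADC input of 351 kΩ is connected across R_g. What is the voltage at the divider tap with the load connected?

V_out ≈ 11.3 V

The load sits in parallel with R_g: R_g‖R_L = (297 × 351) / (297 + 351) = 160.9 kΩ.
V_out = 37.1 × 160.9 / (369 + 160.9) = 37.1 × 160.9/529.9 = 11.3 V.
(Unloaded it would have been 16.5 V.)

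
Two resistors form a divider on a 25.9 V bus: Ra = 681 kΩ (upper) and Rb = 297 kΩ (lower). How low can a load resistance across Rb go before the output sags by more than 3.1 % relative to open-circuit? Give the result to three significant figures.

R_L(min) ≈ 6.46 MΩ

Output resistance R_th = Ra‖Rb = (681 × 297)/978.0 = 206.8 kΩ.
The fractional drop is R_th/(R_th + R_L); requiring this ≤ 0.0310 gives R_L ≥ R_th(1/0.0310 − 1) = 206.8 × 31.26 = 6.46 MΩ.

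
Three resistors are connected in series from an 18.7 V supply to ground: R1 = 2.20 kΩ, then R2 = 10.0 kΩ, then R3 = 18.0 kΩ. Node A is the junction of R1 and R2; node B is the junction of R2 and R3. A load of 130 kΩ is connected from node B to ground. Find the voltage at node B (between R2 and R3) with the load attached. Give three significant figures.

At node B, R3 is in parallel with the load: R3‖R_L = 15.81 kΩ.
Below node A the resistance is R2 + (R3‖R_L) = 25.81 kΩ, so V_A = 18.7 × 25.81/28.01 = 17.23 V.
Then V_B = V_A × (R3‖R_L)/(R2 + R3‖R_L) = 17.23 × 15.81/25.81 = 10.6 V.

V ≈ 10.6 V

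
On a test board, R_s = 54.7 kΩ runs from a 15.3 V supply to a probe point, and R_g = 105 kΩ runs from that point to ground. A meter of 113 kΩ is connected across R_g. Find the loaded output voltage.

V_out ≈ 7.63 V

The load sits in parallel with R_g: R_g‖R_L = (105 × 113) / (105 + 113) = 54.43 kΩ.
V_out = 15.3 × 54.43 / (54.7 + 54.43) = 15.3 × 54.43/109.1 = 7.63 V.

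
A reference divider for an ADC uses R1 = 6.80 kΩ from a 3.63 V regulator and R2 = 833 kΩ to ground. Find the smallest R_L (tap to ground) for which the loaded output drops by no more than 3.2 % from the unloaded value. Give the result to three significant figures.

Output resistance R_th = R1‖R2 = (6.80 × 833)/839.8 = 6.745 kΩ.
The fractional drop is R_th/(R_th + R_L); requiring this ≤ 0.0320 gives R_L ≥ R_th(1/0.0320 − 1) = 6.745 × 30.25 = 204 kΩ.

R_L(min) ≈ 204 kΩ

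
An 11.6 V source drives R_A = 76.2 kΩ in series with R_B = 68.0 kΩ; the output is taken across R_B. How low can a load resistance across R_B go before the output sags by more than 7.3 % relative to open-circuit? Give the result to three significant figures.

Output resistance R_th = R_A‖R_B = (76.2 × 68.0)/144.2 = 35.93 kΩ.
The fractional drop is R_th/(R_th + R_L); requiring this ≤ 0.0730 gives R_L ≥ R_th(1/0.0730 − 1) = 35.93 × 12.70 = 456 kΩ.

R_L(min) ≈ 456 kΩ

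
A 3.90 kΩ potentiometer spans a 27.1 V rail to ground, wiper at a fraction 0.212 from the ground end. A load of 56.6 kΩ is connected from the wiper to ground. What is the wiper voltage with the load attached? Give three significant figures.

The wiper splits the pot into (1−α)R = 3073 Ω above and αR = 826.8 Ω below.
Lower section ‖ load = 814.9 Ω.
V_wiper = 27.1 × 814.9/(3073 + 814.9) = 5.68 V.

V ≈ 5.68 V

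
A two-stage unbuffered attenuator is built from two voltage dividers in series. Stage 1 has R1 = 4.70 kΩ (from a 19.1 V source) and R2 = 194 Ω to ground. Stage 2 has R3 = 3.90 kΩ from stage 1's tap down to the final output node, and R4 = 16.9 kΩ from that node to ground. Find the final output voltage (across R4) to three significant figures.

Stage 2 presents R3+R4 = 20800 Ω as a load on stage 1's tap.
Stage 1's lower leg becomes R2‖(R3+R4) = 192.2 Ω, so V_mid = 19.1 × 192.2/4892 = 0.7504 V.
Stage 2 is itself unloaded: V_out = V_mid × R4/(R3+R4) = 0.7504 × 16900/20800 = 0.610 V.

V_out ≈ 0.610 V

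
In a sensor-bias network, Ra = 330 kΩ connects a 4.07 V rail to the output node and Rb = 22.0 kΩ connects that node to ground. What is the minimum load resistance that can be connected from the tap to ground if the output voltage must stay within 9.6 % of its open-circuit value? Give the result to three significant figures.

Output resistance R_th = Ra‖Rb = (330 × 22.0)/352.0 = 20.62 kΩ.
The fractional drop is R_th/(R_th + R_L); requiring this ≤ 0.0960 gives R_L ≥ R_th(1/0.0960 − 1) = 20.62 × 9.417 = 194 kΩ.

R_L(min) ≈ 194 kΩ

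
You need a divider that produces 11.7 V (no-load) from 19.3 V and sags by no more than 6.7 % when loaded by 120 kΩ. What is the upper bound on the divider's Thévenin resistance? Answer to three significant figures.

R_th ≤ 8.62 kΩ

Loading drop = R_th/(R_th + R_L) ≤ 0.0670, so R_th ≤ R_L · ε/(1−ε) = 120 kΩ × 0.0670/0.9330 = 8.62 kΩ.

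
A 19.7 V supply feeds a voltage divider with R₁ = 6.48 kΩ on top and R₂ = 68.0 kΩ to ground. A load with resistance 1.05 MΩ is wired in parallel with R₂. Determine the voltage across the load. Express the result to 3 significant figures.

The load sits in parallel with R₂: R₂‖R_L = (68.0 × 1050) / (68.0 + 1050) = 63.86 kΩ.
V_out = 19.7 × 63.86 / (6.48 + 63.86) = 19.7 × 63.86/70.34 = 17.9 V.

V_out ≈ 17.9 V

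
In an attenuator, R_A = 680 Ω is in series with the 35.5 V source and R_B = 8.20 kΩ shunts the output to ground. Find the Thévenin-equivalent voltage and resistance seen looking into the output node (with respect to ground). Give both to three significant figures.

V_th = 32.8 V, R_th = 628 Ω

V_th is the open-circuit tap voltage: 35.5 × 8200/(680 + 8200) = 32.8 V.
With the supply zeroed, R_A and R_B appear in parallel from the tap: R_th = R_A‖R_B = (680 × 8200)/8880 = 628 Ω.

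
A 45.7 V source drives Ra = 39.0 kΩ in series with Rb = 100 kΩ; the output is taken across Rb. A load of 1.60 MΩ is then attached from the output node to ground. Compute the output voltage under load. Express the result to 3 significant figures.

The load sits in parallel with Rb: Rb‖R_L = (100 × 1600) / (100 + 1600) = 94.12 kΩ.
V_out = 45.7 × 94.12 / (39.0 + 94.12) = 45.7 × 94.12/133.1 = 32.3 V.
(Unloaded it would have been 32.9 V.)

V_out ≈ 32.3 V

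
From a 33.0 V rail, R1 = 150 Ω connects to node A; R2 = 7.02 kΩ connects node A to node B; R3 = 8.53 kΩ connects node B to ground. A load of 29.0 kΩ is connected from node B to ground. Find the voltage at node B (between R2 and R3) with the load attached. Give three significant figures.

At node B, R3 is in parallel with the load: R3‖R_L = 6591 Ω.
Below node A the resistance is R2 + (R3‖R_L) = 13610 Ω, so V_A = 33.0 × 13610/13760 = 32.64 V.
Then V_B = V_A × (R3‖R_L)/(R2 + R3‖R_L) = 32.64 × 6591/13610 = 15.8 V.

V ≈ 15.8 V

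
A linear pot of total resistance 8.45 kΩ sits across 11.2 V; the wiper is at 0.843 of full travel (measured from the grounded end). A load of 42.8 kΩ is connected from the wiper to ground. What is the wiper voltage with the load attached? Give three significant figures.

The wiper splits the pot into (1−α)R = 1.327 kΩ above and αR = 7.123 kΩ below.
Lower section ‖ load = 6.107 kΩ.
V_wiper = 11.2 × 6.107/(1.327 + 6.107) = 9.20 V.

V ≈ 9.20 V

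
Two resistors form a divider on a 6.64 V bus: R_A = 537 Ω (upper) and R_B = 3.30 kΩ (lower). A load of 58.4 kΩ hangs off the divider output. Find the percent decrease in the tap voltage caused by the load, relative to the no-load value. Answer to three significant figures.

0.785 %

The divider's output (Thévenin) resistance is R_A‖R_B = 461.8 Ω.
Fractional drop under load = R_th/(R_th + R_L) = 461.8 / (461.8 + 58400) = 0.007846.
So the output falls by 0.785 %.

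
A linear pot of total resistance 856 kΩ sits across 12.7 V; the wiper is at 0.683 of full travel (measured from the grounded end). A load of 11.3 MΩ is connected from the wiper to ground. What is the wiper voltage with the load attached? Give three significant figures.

The wiper splits the pot into (1−α)R = 271.4 kΩ above and αR = 584.6 kΩ below.
Lower section ‖ load = 555.9 kΩ.
V_wiper = 12.7 × 555.9/(271.4 + 555.9) = 8.53 V.

V ≈ 8.53 V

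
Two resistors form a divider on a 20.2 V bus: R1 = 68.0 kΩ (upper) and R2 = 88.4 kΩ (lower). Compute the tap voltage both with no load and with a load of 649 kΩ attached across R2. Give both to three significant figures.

Unloaded: 11.4 V; loaded: 10.8 V

Open-circuit: V = 20.2 × 88.4/(68.0 + 88.4) = 11.4 V.
With the load, R2 becomes R2‖R_L = 77.80 kΩ, so V = 20.2 × 77.80/145.8 = 10.8 V.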